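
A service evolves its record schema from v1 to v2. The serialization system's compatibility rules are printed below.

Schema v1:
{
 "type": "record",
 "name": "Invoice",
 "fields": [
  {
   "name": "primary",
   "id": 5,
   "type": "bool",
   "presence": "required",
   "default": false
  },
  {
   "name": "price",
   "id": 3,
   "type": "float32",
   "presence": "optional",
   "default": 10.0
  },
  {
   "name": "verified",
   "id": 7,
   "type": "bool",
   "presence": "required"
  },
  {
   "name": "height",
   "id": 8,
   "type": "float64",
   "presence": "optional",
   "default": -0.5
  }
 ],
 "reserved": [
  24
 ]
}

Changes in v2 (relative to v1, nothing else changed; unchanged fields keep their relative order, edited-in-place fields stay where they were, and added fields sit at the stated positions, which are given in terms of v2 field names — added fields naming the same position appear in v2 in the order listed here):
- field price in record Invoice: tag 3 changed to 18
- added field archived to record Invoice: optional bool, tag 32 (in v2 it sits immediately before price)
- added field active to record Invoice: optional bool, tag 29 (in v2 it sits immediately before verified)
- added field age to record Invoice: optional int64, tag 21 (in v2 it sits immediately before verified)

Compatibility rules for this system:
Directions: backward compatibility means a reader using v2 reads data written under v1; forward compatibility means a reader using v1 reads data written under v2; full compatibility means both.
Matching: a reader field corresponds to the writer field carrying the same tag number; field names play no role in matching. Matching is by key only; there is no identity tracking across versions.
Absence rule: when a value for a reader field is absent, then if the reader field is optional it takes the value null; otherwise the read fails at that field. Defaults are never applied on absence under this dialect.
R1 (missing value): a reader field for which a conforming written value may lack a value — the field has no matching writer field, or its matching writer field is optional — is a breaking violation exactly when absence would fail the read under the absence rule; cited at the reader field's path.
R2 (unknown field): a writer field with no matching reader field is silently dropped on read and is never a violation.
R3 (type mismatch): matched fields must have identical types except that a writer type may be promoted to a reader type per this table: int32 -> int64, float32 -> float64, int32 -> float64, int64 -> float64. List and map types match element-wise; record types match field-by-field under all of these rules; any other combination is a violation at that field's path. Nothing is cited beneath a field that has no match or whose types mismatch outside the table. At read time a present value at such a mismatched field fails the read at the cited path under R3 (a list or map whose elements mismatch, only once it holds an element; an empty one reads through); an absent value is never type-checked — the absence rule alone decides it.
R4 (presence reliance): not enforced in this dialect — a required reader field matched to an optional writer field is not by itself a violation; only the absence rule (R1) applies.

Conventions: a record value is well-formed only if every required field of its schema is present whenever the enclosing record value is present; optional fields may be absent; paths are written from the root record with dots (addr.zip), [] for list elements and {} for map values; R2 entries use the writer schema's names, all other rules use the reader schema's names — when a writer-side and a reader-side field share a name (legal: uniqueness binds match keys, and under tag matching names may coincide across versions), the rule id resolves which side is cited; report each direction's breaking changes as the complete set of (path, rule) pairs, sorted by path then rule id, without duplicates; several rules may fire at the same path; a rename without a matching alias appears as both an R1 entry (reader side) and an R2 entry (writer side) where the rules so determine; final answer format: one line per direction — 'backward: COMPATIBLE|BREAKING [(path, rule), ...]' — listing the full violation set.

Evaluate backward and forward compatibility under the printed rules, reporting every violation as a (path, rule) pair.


arrows below run writer -> reader for Invoice
backward for Invoice (reader v2, writer v1):
  primary: paired with writer primary (bool -> bool; writer required)
  no writer field matches reader archived
  no writer field matches reader price
  no writer field matches reader active
  no writer field matches reader age
  verified: paired with writer verified (bool -> bool; writer required)
  height: paired with writer height (float64 -> float64; writer optional)
  leftover writer field: price
  => no violations; backward on Invoice: COMPATIBLE
forward for Invoice (reader v1, writer v2):
  primary: paired with writer primary (bool -> bool; writer required)
  no writer field matches reader price
  verified: paired with writer verified (bool -> bool; writer required)
  height: paired with writer height (float64 -> float64; writer optional)
  leftover writer field: archived
  leftover writer field: price
  leftover writer field: active
  leftover writer field: age
  => no violations; forward on Invoice: COMPATIBLE

backward: COMPATIBLE []; forward: COMPATIBLE []


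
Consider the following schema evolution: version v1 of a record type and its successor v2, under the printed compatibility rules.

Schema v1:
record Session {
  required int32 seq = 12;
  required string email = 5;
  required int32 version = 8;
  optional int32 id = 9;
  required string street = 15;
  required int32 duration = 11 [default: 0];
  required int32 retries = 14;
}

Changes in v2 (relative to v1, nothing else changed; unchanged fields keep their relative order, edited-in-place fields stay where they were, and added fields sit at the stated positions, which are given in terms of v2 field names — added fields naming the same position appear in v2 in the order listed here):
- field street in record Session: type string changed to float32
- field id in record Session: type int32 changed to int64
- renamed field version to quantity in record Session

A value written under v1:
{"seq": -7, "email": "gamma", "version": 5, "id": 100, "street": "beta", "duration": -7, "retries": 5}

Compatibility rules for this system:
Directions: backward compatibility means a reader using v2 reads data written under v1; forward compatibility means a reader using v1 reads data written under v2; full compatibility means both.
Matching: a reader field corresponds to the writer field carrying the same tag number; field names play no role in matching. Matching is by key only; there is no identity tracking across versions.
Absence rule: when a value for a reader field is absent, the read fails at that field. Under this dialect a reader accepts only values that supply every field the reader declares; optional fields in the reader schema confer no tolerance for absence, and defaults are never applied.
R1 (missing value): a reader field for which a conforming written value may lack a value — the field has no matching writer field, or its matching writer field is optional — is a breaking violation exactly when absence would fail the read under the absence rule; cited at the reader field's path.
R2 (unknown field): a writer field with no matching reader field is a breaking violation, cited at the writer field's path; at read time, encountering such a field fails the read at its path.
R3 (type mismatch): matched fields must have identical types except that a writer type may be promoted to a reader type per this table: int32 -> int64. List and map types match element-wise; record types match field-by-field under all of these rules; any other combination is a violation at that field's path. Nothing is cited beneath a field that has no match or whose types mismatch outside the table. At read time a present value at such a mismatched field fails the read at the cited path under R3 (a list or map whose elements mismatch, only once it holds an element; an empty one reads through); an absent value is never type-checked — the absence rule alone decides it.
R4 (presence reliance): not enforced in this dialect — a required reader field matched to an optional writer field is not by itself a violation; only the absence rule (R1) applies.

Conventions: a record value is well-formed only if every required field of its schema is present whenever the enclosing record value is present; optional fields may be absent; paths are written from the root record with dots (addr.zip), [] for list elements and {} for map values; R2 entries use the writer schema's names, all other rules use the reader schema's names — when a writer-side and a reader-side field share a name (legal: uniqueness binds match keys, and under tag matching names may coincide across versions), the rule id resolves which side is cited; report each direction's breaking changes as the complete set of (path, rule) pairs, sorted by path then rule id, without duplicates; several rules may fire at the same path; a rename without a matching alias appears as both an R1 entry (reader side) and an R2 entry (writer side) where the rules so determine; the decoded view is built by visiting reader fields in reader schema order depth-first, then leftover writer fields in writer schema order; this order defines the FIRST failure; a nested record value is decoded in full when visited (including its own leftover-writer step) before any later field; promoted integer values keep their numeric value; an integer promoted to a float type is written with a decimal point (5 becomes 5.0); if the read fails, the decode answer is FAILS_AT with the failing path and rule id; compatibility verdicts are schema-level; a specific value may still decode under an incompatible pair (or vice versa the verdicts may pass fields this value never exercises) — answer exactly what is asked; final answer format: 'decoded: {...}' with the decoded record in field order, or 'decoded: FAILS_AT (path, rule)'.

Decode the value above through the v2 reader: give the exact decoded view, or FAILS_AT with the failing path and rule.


arrows below run writer -> reader for Session
decoding the Session value with the v2 reader:
  seq := -7
  email := "gamma"
  quantity := 5 (from writer version)
  id := 100 (int32 -> int64)
  read fails at street under R3
  => FAILS_AT (street, R3)
checking off the Session differences that do not matter here:
  field id in record Session: type int32 changed to int64 -> a verdict-level change on Session — the shown value reads the same
  renamed field version to quantity in record Session -> inert under this dialect — no rule fires on Session and the result does not move

decoded: FAILS_AT (street, R3)


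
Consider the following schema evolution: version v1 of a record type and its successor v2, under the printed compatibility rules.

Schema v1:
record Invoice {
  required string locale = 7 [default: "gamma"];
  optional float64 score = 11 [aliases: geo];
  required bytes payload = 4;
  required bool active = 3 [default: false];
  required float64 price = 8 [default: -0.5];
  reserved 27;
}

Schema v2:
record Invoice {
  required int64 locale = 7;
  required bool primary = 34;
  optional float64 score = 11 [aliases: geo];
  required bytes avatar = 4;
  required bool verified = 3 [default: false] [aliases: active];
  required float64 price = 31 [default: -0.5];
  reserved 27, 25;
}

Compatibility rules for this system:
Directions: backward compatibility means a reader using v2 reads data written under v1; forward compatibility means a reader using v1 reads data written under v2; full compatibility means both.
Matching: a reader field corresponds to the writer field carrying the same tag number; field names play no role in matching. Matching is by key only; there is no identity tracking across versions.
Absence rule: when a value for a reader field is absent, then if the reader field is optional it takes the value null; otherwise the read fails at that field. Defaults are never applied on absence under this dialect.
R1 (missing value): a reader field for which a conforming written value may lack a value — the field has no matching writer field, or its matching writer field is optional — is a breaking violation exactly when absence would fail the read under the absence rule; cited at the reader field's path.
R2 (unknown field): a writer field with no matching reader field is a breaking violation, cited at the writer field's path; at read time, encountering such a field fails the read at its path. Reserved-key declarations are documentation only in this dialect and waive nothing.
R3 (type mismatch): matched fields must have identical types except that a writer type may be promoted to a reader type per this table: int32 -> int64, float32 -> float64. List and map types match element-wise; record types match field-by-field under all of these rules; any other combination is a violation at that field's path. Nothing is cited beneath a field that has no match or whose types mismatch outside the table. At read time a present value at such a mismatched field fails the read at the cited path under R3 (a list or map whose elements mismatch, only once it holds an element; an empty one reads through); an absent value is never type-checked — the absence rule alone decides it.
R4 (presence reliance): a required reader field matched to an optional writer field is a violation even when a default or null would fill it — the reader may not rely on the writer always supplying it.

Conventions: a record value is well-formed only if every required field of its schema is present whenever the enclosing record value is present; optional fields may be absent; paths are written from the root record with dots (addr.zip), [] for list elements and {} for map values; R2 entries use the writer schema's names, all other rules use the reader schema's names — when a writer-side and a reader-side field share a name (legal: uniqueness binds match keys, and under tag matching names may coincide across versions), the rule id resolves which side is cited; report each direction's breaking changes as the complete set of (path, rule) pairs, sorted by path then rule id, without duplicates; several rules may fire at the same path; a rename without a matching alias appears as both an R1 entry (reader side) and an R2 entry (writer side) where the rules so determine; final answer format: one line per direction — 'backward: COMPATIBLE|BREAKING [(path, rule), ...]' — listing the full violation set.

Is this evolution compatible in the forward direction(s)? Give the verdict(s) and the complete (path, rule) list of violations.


the writer's type comes first in each Invoice pair
forward for Invoice (reader v1, writer v2):
  locale <- locale (int64 -> string, writer required)
  score <- score (float64 -> float64, writer optional)
  payload <- avatar (bytes -> bytes, writer required)
  active <- verified (bool -> bool, writer required)
  price: no writer match
  writer primary: unknown to reader
  writer price: unknown to reader
  R3 fires at locale
  R1 fires at price
  R2 fires at price
  R2 fires at primary
  => forward: BREAKING (4)
the other Invoice changes do not affect what is asked:
  renamed field active to verified in record Invoice (alias active declared on the renamed field) -> no rule fires on it in Invoice's dialect; the asked verdict holds
  renamed field payload to avatar in record Invoice -> no rule fires on it in Invoice's dialect; the asked verdict holds

forward: BREAKING [(locale, R3), (price, R1), (price, R2), (primary, R2)]


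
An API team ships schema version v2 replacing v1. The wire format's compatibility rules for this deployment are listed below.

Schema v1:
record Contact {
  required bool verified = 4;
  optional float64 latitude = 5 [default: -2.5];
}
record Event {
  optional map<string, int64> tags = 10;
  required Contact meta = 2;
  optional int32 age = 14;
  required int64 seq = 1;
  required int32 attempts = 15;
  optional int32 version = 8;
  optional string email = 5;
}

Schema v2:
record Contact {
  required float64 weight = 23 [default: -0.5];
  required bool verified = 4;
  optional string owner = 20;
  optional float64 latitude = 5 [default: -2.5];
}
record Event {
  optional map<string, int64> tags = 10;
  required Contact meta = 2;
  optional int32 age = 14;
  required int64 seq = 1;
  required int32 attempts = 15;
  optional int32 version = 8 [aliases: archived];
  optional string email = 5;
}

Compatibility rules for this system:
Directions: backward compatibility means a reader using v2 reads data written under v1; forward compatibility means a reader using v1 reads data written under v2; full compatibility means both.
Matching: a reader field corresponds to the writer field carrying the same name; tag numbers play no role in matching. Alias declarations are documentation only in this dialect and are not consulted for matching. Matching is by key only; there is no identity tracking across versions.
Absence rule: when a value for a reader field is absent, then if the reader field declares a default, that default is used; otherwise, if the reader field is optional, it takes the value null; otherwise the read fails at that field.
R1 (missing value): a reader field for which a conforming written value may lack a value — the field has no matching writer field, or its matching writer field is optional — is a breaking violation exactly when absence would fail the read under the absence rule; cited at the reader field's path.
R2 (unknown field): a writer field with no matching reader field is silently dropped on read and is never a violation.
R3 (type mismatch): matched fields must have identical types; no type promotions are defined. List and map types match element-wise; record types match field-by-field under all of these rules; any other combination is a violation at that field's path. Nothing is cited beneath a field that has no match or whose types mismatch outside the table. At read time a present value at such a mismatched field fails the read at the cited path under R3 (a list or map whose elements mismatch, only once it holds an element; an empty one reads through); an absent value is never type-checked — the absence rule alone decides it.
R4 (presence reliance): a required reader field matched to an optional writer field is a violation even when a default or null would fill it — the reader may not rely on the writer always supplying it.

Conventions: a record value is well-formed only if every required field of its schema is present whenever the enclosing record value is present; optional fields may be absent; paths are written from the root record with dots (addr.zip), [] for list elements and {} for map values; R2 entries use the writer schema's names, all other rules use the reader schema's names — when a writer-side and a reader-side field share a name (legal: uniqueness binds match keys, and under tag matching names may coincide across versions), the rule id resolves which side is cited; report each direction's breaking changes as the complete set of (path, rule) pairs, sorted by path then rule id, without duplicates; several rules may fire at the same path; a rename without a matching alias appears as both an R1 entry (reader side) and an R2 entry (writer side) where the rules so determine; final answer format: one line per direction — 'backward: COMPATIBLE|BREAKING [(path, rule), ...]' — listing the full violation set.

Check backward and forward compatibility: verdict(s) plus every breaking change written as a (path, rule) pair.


in Event below, arrows point writer -> reader
checking backward for Event: reader v2 against writer v1:
  tags <- tags (map<string, int64> -> map<string, int64>, writer optional)
  meta <- meta (Contact -> Contact, writer required)
  age <- age (int32 -> int32, writer optional)
  seq <- seq (int64 -> int64, writer required)
  attempts <- attempts (int32 -> int32, writer required)
  version <- version (int32 -> int32, writer optional)
  email <- email (string -> string, writer optional)
  meta.weight: no writer match
  meta.verified <- meta.verified (bool -> bool, writer required)
  meta.owner: no writer match
  meta.latitude <- meta.latitude (float64 -> float64, writer optional)
  => backward: COMPATIBLE
checking forward for Event: reader v1 against writer v2:
  tags <- tags (map<string, int64> -> map<string, int64>, writer optional)
  meta <- meta (Contact -> Contact, writer required)
  age <- age (int32 -> int32, writer optional)
  seq <- seq (int64 -> int64, writer required)
  attempts <- attempts (int32 -> int32, writer required)
  version <- version (int32 -> int32, writer optional)
  email <- email (string -> string, writer optional)
  meta.verified <- meta.verified (bool -> bool, writer required)
  meta.latitude <- meta.latitude (float64 -> float64, writer optional)
  meta.weight (writer side), unknown to reader
  meta.owner (writer side), unknown to reader
  => forward: COMPATIBLE

backward: COMPATIBLE []; forward: COMPATIBLE []


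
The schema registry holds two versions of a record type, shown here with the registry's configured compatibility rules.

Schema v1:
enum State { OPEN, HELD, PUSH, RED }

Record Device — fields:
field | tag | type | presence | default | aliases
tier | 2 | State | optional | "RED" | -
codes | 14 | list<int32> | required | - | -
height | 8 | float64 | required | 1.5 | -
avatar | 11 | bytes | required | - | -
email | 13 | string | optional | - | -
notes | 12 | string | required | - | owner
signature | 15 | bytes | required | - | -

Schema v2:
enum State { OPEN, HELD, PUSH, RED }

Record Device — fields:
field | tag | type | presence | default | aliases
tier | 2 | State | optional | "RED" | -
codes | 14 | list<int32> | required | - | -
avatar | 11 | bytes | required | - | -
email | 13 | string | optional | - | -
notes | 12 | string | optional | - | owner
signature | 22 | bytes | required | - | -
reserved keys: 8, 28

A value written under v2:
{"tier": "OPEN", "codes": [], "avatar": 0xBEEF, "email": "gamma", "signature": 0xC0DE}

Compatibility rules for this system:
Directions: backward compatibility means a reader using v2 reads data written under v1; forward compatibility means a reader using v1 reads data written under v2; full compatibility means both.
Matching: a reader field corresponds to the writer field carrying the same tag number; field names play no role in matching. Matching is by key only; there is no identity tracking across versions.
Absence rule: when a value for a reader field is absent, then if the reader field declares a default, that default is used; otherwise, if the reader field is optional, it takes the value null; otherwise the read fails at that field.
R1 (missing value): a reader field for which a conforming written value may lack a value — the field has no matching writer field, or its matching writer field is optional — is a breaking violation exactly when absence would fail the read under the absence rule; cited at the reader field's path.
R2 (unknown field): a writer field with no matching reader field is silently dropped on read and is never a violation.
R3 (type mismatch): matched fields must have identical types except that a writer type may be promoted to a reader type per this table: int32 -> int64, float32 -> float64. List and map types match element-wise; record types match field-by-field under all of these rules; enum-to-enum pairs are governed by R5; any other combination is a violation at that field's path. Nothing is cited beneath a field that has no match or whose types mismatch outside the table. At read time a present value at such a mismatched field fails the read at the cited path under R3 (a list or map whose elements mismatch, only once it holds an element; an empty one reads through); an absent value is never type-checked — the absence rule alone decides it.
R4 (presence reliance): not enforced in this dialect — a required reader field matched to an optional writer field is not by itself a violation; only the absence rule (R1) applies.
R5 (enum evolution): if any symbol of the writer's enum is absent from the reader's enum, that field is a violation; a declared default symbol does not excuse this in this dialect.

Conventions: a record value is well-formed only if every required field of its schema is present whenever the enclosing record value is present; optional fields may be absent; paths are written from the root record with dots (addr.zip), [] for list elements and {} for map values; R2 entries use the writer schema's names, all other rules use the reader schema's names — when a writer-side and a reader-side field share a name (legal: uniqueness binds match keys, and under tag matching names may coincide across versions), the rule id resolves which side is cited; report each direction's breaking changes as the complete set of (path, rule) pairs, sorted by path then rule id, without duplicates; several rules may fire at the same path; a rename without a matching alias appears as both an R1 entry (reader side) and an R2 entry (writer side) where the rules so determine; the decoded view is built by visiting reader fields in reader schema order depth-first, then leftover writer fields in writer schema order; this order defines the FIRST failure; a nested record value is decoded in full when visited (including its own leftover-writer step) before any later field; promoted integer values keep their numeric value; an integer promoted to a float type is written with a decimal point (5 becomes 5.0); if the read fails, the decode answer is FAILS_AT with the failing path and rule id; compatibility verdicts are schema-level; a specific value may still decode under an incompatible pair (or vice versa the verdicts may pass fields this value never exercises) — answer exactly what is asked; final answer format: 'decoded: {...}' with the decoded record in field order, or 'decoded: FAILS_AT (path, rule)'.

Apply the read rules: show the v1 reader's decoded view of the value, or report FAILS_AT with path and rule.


the writer's type comes first in each Device pair
decoding the Device value with the v1 reader:
  tier := "OPEN"
  codes := []
  height := 1.5 (no value, default fills)
  avatar := 0xBEEF
  email := "gamma"
  read fails at notes under R1 (no fill)
  => FAILS_AT (notes, R1)
diffs on Device not affecting the asked answer:
  removed field height from record Device (its key 8 joins the reserved list) -> no rule fires on it and the decoded Device view is identical with or without it
  field signature in record Device: tag 15 changed to 22 -> shifts the Device verdicts, not this decode

decoded: FAILS_AT (notes, R1)


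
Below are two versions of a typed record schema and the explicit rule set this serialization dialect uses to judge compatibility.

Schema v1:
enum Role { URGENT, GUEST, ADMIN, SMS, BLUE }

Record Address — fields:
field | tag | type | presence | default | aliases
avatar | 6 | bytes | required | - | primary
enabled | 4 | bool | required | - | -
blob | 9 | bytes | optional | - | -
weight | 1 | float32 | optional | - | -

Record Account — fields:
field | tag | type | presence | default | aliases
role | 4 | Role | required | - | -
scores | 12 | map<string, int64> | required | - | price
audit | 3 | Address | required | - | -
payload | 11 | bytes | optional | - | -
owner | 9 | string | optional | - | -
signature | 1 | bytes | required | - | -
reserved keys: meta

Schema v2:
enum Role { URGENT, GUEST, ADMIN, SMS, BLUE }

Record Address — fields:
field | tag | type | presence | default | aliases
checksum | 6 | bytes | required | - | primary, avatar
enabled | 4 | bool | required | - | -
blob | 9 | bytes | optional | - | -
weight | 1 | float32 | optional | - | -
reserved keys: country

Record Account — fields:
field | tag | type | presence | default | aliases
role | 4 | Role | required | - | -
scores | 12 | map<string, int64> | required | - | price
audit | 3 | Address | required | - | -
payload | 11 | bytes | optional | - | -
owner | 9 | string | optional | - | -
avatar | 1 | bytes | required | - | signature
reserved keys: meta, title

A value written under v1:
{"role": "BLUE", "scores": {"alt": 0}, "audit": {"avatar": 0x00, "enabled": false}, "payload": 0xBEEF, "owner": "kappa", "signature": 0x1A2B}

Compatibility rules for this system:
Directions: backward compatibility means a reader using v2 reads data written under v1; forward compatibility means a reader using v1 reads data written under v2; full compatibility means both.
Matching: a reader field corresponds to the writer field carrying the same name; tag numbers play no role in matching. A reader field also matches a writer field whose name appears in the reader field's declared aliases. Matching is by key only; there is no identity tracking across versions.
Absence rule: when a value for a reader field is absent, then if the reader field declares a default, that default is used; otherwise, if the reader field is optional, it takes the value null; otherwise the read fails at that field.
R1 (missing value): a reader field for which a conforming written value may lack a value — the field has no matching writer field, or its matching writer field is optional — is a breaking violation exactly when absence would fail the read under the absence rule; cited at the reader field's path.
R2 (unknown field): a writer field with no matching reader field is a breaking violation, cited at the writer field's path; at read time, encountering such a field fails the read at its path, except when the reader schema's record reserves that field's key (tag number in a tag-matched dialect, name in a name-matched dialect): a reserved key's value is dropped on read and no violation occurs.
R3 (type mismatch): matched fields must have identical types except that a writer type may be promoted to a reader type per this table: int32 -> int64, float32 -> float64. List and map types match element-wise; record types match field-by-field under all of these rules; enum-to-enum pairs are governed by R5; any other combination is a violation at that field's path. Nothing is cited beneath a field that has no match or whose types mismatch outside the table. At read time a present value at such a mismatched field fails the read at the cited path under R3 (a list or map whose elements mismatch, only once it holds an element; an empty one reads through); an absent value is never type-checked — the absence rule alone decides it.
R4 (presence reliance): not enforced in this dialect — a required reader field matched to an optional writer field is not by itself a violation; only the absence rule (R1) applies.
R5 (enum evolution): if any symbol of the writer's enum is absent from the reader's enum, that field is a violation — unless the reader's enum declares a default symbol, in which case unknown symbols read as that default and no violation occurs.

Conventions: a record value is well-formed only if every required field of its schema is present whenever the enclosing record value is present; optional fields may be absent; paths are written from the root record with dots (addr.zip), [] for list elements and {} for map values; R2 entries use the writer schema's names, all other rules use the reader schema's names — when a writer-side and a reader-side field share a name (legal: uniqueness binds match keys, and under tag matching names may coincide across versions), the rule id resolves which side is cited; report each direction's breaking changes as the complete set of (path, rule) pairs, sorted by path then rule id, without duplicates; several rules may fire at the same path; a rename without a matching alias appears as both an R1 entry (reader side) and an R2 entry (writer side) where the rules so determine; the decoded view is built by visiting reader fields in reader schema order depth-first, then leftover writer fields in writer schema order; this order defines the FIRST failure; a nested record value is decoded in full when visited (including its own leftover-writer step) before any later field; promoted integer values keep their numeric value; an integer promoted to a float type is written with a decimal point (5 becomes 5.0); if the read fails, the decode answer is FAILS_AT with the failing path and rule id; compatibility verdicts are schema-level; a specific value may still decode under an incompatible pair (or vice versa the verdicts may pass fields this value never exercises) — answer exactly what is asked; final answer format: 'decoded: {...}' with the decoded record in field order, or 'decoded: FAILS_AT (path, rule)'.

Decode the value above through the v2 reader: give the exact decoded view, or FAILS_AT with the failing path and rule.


in Account below, arrows point writer -> reader
migrating the Account value to v2:
  role := "BLUE"
  scores := {"alt": 0}
  audit.checksum := 0x00 (from writer avatar)
  audit.enabled := false
  audit.blob := null (absent, optional -> null)
  audit.weight := null (absent, optional -> null)
  payload := 0xBEEF
  owner := "kappa"
  avatar := 0x1A2B (from writer signature)
  => decoded: {"role": "BLUE", "scores": {"alt": 0}, "audit": {"checksum": 0x00, "enabled": false, "blob": null, "weight": null}, "payload": 0xBEEF, "owner": "kappa", "avatar": 0x1A2B}

decoded: {"role": "BLUE", "scores": {"alt": 0}, "audit": {"checksum": 0x00, "enabled": false, "blob": null, "weight": null}, "payload": 0xBEEF, "owner": "kappa", "avatar": 0x1A2B}


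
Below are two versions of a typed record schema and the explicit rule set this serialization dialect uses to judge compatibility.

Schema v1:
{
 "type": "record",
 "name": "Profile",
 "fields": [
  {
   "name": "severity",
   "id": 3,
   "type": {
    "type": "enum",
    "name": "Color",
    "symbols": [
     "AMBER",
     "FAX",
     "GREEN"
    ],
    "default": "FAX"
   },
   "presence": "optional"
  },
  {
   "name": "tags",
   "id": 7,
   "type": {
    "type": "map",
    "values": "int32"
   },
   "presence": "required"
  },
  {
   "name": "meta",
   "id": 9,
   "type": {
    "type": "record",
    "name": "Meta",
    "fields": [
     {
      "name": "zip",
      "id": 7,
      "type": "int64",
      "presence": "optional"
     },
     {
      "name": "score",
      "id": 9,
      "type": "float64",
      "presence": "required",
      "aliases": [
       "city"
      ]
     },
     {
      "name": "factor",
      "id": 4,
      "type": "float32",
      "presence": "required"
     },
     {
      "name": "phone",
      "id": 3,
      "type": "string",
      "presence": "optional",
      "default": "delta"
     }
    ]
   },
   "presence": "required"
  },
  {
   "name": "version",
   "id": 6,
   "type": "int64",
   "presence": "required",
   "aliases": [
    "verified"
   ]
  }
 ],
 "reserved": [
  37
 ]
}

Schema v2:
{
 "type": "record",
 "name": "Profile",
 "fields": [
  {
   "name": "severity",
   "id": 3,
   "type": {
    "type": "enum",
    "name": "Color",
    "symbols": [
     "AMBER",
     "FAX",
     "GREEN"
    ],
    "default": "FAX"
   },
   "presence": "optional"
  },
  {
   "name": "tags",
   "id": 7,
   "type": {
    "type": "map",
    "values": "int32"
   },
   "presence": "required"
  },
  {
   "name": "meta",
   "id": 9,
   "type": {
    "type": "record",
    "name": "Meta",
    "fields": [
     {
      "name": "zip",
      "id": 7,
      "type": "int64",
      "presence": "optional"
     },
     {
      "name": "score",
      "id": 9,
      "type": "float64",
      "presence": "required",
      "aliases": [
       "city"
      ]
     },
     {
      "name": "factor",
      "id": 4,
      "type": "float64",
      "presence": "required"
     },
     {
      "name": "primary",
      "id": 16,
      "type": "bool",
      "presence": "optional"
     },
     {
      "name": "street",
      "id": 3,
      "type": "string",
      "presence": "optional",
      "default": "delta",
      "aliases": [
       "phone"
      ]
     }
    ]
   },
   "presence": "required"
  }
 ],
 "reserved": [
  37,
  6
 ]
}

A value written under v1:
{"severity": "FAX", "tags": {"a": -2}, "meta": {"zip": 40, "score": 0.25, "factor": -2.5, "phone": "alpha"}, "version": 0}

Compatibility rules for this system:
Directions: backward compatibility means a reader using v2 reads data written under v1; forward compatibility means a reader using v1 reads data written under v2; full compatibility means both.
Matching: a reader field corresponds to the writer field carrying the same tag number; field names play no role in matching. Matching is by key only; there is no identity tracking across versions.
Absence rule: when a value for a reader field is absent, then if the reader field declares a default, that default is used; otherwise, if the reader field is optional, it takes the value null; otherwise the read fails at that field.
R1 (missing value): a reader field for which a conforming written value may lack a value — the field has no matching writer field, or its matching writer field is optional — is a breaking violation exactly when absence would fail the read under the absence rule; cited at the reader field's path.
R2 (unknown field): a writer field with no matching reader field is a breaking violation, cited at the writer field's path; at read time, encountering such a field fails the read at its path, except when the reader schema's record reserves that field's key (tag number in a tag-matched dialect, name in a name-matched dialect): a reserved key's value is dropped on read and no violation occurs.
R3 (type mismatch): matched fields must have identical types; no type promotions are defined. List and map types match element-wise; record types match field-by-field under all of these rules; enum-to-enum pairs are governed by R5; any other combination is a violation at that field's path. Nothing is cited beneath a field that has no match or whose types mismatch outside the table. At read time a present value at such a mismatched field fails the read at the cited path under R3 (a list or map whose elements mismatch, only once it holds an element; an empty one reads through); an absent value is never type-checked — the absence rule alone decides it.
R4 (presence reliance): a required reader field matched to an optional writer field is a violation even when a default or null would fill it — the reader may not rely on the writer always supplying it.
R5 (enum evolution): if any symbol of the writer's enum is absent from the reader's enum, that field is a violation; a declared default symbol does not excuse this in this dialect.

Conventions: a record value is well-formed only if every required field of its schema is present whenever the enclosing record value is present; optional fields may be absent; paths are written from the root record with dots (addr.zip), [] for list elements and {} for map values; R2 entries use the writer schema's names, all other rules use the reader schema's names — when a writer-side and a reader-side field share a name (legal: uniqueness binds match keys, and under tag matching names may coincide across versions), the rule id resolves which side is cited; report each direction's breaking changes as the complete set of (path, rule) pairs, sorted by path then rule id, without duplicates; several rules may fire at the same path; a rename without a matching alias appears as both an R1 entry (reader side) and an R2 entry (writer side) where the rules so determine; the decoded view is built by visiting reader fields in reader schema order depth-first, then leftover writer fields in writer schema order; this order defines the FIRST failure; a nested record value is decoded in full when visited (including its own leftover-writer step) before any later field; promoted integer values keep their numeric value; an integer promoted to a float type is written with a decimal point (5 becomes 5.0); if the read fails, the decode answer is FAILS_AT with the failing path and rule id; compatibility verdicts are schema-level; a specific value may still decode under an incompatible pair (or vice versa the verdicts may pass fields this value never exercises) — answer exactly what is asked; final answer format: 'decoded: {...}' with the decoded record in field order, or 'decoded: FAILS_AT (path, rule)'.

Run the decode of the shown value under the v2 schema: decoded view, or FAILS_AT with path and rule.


decoded: FAILS_AT (meta.factor, R3)

each type pair in Profile: writer, then reader
decoding the Profile value with the v2 reader:
  severity := "FAX"
  tags := {"a": -2}
  meta.zip := 40
  meta.score := 0.25
  read fails at meta.factor under R3
  => FAILS_AT (meta.factor, R3)
diffs on Profile not affecting the asked answer:
  removed field version from record Profile -> affects the rule determinations only; this particular Profile value decodes identically
  added field primary to record Meta: optional bool, tag 16 (in v2 it sits immediately before street) -> affects the rule determinations only; this particular Profile value decodes identically
  renamed field phone to street in record Meta (alias phone declared on the renamed field) -> affects the rule determinations only; this particular Profile value decodes identically
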